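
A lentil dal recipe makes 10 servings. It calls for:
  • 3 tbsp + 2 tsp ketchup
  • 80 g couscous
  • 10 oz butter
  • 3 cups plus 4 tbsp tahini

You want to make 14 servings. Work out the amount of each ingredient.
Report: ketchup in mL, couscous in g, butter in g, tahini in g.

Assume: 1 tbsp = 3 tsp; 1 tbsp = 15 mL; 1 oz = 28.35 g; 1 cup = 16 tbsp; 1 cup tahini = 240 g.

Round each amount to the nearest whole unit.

Scaling factor: 14/10 = 7/5 = 1.4.
ketchup: (3 tbsp + 2 tsp = 11/3 tbsp) × 7/5 × 15 mL/tbsp = 77 mL
couscous: 80 g × 7/5 = 112 g
butter: 10 oz × 7/5 × 28.35 g/oz ≈ 397 g
tahini: (3 cup + 4 tbsp = 3.25 cup) × 7/5 × 240 g/cup = 1092 g

ketchup: 77 mL; couscous: 112 g; butter: 397 g; tahini: 1092 g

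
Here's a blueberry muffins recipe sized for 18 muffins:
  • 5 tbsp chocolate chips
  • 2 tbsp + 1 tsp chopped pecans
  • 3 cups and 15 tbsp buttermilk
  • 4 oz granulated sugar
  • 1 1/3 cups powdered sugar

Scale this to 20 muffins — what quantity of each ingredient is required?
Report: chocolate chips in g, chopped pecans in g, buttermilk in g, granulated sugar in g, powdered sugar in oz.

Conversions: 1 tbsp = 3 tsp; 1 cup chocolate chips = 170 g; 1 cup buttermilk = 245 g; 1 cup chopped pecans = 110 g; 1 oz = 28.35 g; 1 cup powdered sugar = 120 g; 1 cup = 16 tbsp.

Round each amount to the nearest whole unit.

chocolate chips: 59 g; chopped pecans: 18 g; buttermilk: 1072 g; granulated sugar: 126 g; powdered sugar: 6 oz

Scaling factor: 20/18 = 10/9.
chocolate chips: 5 tbsp × 10/9 ÷ 16 tbsp/cup × 170 g/cup ≈ 59 g
chopped pecans: (2 tbsp + 1 tsp = 7/3 tbsp) × 10/9 ÷ 16 tbsp/cup × 110 g/cup ≈ 18 g
buttermilk: (3 cup + 15 tbsp = 3.9375 cup) × 10/9 × 245 g/cup ≈ 1072 g
granulated sugar: 4 oz × 10/9 × 28.35 g/oz = 126 g
powdered sugar: 4/3 cup × 10/9 × 120 g/cup ÷ 28.35 g/oz ≈ 6 oz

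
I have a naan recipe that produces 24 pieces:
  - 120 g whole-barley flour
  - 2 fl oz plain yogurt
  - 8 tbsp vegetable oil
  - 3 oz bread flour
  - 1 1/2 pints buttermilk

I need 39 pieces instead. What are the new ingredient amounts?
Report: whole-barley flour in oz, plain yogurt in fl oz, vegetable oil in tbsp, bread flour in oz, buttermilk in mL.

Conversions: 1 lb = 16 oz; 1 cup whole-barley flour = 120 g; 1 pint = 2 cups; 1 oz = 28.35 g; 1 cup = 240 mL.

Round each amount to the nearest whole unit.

whole-barley flour: 7 oz; plain yogurt: 3 fl oz; vegetable oil: 13 tbsp; bread flour: 5 oz; buttermilk: 1170 mL

Scaling factor: 39/24 = 13/8 = 1.625.
whole-barley flour: 120 g × 13/8 ÷ 28.35 g/oz ≈ 7 oz
plain yogurt: 2 fl oz × 13/8 ≈ 3 fl oz
vegetable oil: 8 tbsp × 13/8 = 13 tbsp
bread flour: 3 oz × 13/8 ≈ 5 oz
buttermilk: 1.5 pint × 13/8 × 2 cup/pint × 240 mL/cup = 1170 mL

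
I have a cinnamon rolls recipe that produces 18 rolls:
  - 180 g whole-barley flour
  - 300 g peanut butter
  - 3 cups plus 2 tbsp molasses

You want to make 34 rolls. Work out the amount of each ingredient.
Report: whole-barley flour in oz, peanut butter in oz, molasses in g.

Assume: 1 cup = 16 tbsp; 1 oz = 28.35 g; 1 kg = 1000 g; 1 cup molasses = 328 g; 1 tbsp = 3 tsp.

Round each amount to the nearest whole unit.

Scaling factor: 34/18 = 17/9.
whole-barley flour: 180 g × 17/9 ÷ 28.35 g/oz ≈ 12 oz
peanut butter: 300 g × 17/9 ÷ 28.35 g/oz ≈ 20 oz
molasses: (3 cup + 2 tbsp = 3.125 cup) × 17/9 × 328 g/cup ≈ 1936 g

whole-barley flour: 12 oz; peanut butter: 20 oz; molasses: 1936 g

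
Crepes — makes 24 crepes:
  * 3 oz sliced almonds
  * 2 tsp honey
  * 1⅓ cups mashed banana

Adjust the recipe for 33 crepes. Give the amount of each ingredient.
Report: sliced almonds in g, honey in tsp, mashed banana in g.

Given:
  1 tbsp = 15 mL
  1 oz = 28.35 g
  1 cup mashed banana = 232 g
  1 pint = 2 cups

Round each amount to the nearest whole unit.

sliced almonds: 117 g; honey: 3 tsp; mashed banana: 425 g

Scaling factor: 33/24 = 11/8 = 1.375.
sliced almonds: 3 oz × 11/8 × 28.35 g/oz ≈ 117 g
honey: 2 tsp × 11/8 ≈ 3 tsp
mashed banana: 4/3 cup × 11/8 × 232 g/cup ≈ 425 g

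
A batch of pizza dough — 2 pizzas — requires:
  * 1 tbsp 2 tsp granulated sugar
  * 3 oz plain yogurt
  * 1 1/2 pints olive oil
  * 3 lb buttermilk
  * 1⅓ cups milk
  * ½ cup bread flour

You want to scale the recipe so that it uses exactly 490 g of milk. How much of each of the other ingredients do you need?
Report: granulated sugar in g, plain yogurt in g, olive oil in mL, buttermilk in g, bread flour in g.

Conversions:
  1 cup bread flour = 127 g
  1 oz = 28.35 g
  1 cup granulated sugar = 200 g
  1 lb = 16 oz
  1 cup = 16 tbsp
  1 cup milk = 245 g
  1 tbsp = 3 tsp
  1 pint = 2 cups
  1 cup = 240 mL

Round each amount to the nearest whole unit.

The original recipe has 980/3 g of milk, so the scaling factor is 490 ÷ 980/3 = 3/2 = 1.5.
granulated sugar: (1 tbsp + 2 tsp = 5/3 tbsp) × 3/2 ÷ 16 tbsp/cup × 200 g/cup ≈ 31 g
plain yogurt: 3 oz × 3/2 × 28.35 g/oz ≈ 128 g
olive oil: 1.5 pint × 3/2 × 2 cup/pint × 240 mL/cup = 1080 mL
buttermilk: 3 lb × 3/2 × 16 oz/lb × 28.35 g/oz ≈ 2041 g
bread flour: 0.5 cup × 3/2 × 127 g/cup ≈ 95 g

granulated sugar: 31 g; plain yogurt: 128 g; olive oil: 1080 mL; buttermilk: 2041 g; bread flour: 95 g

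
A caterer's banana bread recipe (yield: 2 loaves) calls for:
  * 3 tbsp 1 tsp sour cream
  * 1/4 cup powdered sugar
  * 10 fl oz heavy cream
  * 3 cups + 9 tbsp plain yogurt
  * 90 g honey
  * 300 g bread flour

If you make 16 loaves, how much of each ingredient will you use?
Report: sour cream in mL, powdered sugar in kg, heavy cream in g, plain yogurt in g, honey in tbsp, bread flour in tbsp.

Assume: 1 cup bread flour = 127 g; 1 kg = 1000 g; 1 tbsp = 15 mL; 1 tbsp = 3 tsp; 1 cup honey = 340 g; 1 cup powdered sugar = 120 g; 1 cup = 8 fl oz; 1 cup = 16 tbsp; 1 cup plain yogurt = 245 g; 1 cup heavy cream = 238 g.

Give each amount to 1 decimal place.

sour cream: 400.0 mL; powdered sugar: 0.2 kg; heavy cream: 2380.0 g; plain yogurt: 6982.5 g; honey: 33.9 tbsp; bread flour: 302.4 tbsp

Scaling factor: 16/2 = 8.
sour cream: (3 tbsp + 1 tsp = 10/3 tbsp) × 8 × 15 mL/tbsp = 400.0 mL
powdered sugar: 0.25 cup × 8 × 120 g/cup ÷ 1000 g/kg ≈ 0.2 kg
heavy cream: 10 fl oz × 8 ÷ 8 fl oz/cup × 238 g/cup = 2380.0 g
plain yogurt: (3 cup + 9 tbsp = 3.5625 cup) × 8 × 245 g/cup = 6982.5 g
honey: 90 g × 8 ÷ 340 g/cup × 16 tbsp/cup ≈ 33.9 tbsp
bread flour: 300 g × 8 ÷ 127 g/cup × 16 tbsp/cup ≈ 302.4 tbsp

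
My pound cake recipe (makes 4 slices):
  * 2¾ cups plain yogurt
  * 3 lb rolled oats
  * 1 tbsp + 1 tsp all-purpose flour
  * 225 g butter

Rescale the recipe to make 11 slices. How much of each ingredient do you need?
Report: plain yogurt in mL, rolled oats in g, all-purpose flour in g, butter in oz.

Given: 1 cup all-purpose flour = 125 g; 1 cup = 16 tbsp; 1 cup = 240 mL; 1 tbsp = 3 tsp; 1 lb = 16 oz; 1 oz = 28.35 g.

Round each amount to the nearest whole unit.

Scaling factor: 11/4 = 2.75.
plain yogurt: 2.75 cup × 11/4 × 240 mL/cup = 1815 mL
rolled oats: 3 lb × 11/4 × 16 oz/lb × 28.35 g/oz ≈ 3742 g
all-purpose flour: (1 tbsp + 1 tsp = 4/3 tbsp) × 11/4 ÷ 16 tbsp/cup × 125 g/cup ≈ 29 g
butter: 225 g × 11/4 ÷ 28.35 g/oz ≈ 22 oz

plain yogurt: 1815 mL; rolled oats: 3742 g; all-purpose flour: 29 g; butter: 22 oz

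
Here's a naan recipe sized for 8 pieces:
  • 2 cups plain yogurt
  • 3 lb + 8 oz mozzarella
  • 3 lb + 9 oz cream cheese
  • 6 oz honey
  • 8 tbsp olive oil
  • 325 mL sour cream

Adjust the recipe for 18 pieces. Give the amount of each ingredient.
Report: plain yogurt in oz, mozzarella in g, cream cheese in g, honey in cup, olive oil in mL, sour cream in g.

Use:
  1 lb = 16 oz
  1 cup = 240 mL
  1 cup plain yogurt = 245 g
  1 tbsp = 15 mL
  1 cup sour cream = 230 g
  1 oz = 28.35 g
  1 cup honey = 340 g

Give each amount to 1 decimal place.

plain yogurt: 38.9 oz; mozzarella: 3572.1 g; cream cheese: 3635.9 g; honey: 1.1 cup; olive oil: 270.0 mL; sour cream: 700.8 g

Scaling factor: 18/8 = 9/4 = 2.25.
plain yogurt: 2 cup × 9/4 × 245 g/cup ÷ 28.35 g/oz ≈ 38.9 oz
mozzarella: (3 lb + 8 oz = 3.5 lb) × 9/4 × 16 oz/lb × 28.35 g/oz = 3572.1 g
cream cheese: (3 lb + 9 oz = 3.5625 lb) × 9/4 × 16 oz/lb × 28.35 g/oz ≈ 3635.9 g
honey: 6 oz × 9/4 × 28.35 g/oz ÷ 340 g/cup ≈ 1.1 cup
olive oil: 8 tbsp × 9/4 × 15 mL/tbsp = 270.0 mL
sour cream: 325 mL × 9/4 ÷ 240 mL/cup × 230 g/cup ≈ 700.8 g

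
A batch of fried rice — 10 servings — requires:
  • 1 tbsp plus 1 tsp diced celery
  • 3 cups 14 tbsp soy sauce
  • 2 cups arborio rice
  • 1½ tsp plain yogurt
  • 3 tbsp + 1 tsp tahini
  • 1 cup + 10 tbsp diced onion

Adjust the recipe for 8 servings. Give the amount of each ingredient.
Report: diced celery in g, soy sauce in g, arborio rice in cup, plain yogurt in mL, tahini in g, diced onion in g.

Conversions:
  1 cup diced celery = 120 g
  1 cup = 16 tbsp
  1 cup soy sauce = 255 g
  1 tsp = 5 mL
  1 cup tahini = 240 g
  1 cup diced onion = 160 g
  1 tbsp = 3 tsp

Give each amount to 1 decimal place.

diced celery: 8.0 g; soy sauce: 790.5 g; arborio rice: 1.6 cup; plain yogurt: 6.0 mL; tahini: 40.0 g; diced onion: 208.0 g

Scaling factor: 8/10 = 4/5 = 0.8.
diced celery: (1 tbsp + 1 tsp = 4/3 tbsp) × 4/5 ÷ 16 tbsp/cup × 120 g/cup = 8.0 g
soy sauce: (3 cup + 14 tbsp = 3.875 cup) × 4/5 × 255 g/cup = 790.5 g
arborio rice: 2 cup × 4/5 = 1.6 cup
plain yogurt: 1.5 tsp × 4/5 × 5 mL/tsp = 6.0 mL
tahini: (3 tbsp + 1 tsp = 10/3 tbsp) × 4/5 ÷ 16 tbsp/cup × 240 g/cup = 40.0 g
diced onion: (1 cup + 10 tbsp = 1.625 cup) × 4/5 × 160 g/cup = 208.0 g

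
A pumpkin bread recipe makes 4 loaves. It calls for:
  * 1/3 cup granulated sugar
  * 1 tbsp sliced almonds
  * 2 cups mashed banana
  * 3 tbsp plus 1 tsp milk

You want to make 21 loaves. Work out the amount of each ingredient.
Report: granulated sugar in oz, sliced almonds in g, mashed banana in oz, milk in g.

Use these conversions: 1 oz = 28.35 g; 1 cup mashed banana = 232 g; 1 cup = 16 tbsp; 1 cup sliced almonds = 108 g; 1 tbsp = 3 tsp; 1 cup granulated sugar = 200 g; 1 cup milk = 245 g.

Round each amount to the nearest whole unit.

granulated sugar: 12 oz; sliced almonds: 35 g; mashed banana: 86 oz; milk: 268 g

Scaling factor: 21/4 = 5.25.
granulated sugar: 1/3 cup × 21/4 × 200 g/cup ÷ 28.35 g/oz ≈ 12 oz
sliced almonds: 1 tbsp × 21/4 ÷ 16 tbsp/cup × 108 g/cup ≈ 35 g
mashed banana: 2 cup × 21/4 × 232 g/cup ÷ 28.35 g/oz ≈ 86 oz
milk: (3 tbsp + 1 tsp = 10/3 tbsp) × 21/4 ÷ 16 tbsp/cup × 245 g/cup ≈ 268 g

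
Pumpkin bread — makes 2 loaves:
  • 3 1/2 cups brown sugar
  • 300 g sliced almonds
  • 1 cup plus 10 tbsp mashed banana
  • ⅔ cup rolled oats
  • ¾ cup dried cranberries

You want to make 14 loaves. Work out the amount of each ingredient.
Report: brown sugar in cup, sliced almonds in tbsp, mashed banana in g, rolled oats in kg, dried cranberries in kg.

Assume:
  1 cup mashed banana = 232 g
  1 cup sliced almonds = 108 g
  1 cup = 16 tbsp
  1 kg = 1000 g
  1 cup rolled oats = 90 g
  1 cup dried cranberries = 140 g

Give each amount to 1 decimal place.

Scaling factor: 14/2 = 7.
brown sugar: 3.5 cup × 7 = 24.5 cup
sliced almonds: 300 g × 7 ÷ 108 g/cup × 16 tbsp/cup ≈ 311.1 tbsp
mashed banana: (1 cup + 10 tbsp = 1.625 cup) × 7 × 232 g/cup = 2639.0 g
rolled oats: 2/3 cup × 7 × 90 g/cup ÷ 1000 g/kg ≈ 0.4 kg
dried cranberries: 0.75 cup × 7 × 140 g/cup ÷ 1000 g/kg ≈ 0.7 kg

brown sugar: 24.5 cup; sliced almonds: 311.1 tbsp; mashed banana: 2639.0 g; rolled oats: 0.4 kg; dried cranberries: 0.7 kg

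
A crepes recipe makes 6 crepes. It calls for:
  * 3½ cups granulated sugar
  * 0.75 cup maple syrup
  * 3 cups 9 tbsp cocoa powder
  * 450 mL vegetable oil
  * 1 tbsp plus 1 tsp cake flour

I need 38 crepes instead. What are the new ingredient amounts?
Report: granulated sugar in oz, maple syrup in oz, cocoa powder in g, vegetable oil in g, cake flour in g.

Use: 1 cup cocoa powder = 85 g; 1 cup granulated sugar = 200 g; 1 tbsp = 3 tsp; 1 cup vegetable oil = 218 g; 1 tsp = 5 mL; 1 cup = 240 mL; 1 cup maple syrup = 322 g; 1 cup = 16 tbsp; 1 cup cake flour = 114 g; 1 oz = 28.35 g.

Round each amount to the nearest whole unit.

Scaling factor: 38/6 = 19/3.
granulated sugar: 3.5 cup × 19/3 × 200 g/cup ÷ 28.35 g/oz ≈ 156 oz
maple syrup: 0.75 cup × 19/3 × 322 g/cup ÷ 28.35 g/oz ≈ 54 oz
cocoa powder: (3 cup + 9 tbsp = 3.5625 cup) × 19/3 × 85 g/cup ≈ 1918 g
vegetable oil: 450 mL × 19/3 ÷ 240 mL/cup × 218 g/cup ≈ 2589 g
cake flour: (1 tbsp + 1 tsp = 4/3 tbsp) × 19/3 ÷ 16 tbsp/cup × 114 g/cup ≈ 60 g

granulated sugar: 156 oz; maple syrup: 54 oz; cocoa powder: 1918 g; vegetable oil: 2589 g; cake flour: 60 g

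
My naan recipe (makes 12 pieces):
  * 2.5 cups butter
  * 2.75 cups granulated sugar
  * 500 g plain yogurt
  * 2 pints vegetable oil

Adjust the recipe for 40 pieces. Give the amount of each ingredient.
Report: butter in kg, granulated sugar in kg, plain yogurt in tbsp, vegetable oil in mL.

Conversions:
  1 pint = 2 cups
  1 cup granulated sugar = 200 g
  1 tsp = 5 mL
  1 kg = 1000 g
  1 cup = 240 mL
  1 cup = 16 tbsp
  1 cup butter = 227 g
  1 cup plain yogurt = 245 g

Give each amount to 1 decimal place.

butter: 1.9 kg; granulated sugar: 1.8 kg; plain yogurt: 108.8 tbsp; vegetable oil: 3200.0 mL

Scaling factor: 40/12 = 10/3.
butter: 2.5 cup × 10/3 × 227 g/cup ÷ 1000 g/kg ≈ 1.9 kg
granulated sugar: 2.75 cup × 10/3 × 200 g/cup ÷ 1000 g/kg ≈ 1.8 kg
plain yogurt: 500 g × 10/3 ÷ 245 g/cup × 16 tbsp/cup ≈ 108.8 tbsp
vegetable oil: 2 pint × 10/3 × 2 cup/pint × 240 mL/cup = 3200.0 mL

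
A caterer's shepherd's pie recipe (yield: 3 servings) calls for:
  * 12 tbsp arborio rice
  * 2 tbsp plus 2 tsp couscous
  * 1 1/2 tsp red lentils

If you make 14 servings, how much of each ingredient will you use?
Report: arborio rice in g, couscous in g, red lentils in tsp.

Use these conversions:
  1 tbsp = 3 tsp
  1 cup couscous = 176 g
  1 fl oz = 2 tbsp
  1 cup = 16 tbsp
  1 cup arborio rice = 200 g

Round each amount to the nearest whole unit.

arborio rice: 700 g; couscous: 137 g; red lentils: 7 tsp

Scaling factor: 14/3.
arborio rice: 12 tbsp × 14/3 ÷ 16 tbsp/cup × 200 g/cup = 700 g
couscous: (2 tbsp + 2 tsp = 8/3 tbsp) × 14/3 ÷ 16 tbsp/cup × 176 g/cup ≈ 137 g
red lentils: 1.5 tsp × 14/3 = 7 tsp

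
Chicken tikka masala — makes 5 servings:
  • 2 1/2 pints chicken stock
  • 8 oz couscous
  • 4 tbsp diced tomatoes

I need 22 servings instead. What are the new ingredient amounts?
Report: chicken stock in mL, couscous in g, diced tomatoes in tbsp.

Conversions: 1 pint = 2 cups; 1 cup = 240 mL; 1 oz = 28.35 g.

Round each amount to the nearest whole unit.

Scaling factor: 22/5 = 4.4.
chicken stock: 2.5 pint × 22/5 × 2 cup/pint × 240 mL/cup = 5280 mL
couscous: 8 oz × 22/5 × 28.35 g/oz ≈ 998 g
diced tomatoes: 4 tbsp × 22/5 ≈ 18 tbsp

chicken stock: 5280 mL; couscous: 998 g; diced tomatoes: 18 tbsp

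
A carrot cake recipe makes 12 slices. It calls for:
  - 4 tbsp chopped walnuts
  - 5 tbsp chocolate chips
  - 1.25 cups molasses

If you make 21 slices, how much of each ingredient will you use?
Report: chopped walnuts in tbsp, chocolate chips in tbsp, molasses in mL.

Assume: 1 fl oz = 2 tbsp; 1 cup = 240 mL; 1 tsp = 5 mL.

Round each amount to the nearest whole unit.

Scaling factor: 21/12 = 7/4 = 1.75.
chopped walnuts: 4 tbsp × 7/4 = 7 tbsp
chocolate chips: 5 tbsp × 7/4 ≈ 9 tbsp
molasses: 1.25 cup × 7/4 × 240 mL/cup = 525 mL

chopped walnuts: 7 tbsp; chocolate chips: 9 tbsp; molasses: 525 mL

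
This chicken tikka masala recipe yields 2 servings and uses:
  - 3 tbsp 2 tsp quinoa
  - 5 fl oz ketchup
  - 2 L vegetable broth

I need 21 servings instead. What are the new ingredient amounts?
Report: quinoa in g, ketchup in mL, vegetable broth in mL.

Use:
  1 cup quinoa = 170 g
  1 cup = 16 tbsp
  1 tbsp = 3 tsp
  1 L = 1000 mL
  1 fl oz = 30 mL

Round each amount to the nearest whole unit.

Scaling factor: 21/2 = 10.5.
quinoa: (3 tbsp + 2 tsp = 11/3 tbsp) × 21/2 ÷ 16 tbsp/cup × 170 g/cup ≈ 409 g
ketchup: 5 fl oz × 21/2 × 30 mL/fl oz = 1575 mL
vegetable broth: 2 L × 21/2 × 1000 mL/L = 21000 mL

quinoa: 409 g; ketchup: 1575 mL; vegetable broth: 21000 mL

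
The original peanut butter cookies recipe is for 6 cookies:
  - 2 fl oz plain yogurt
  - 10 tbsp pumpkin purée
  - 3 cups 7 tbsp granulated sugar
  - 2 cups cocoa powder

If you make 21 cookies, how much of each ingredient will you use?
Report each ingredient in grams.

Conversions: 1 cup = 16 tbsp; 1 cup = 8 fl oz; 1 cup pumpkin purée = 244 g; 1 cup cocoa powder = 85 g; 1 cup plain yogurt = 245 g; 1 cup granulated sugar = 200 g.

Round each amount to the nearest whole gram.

plain yogurt: 214 g; pumpkin purée: 534 g; granulated sugar: 2406 g; cocoa powder: 595 g

Scaling factor: 21/6 = 7/2 = 3.5.
plain yogurt: 2 fl oz × 7/2 ÷ 8 fl oz/cup × 245 g/cup ≈ 214 g
pumpkin purée: 10 tbsp × 7/2 ÷ 16 tbsp/cup × 244 g/cup ≈ 534 g
granulated sugar: (3 cup + 7 tbsp = 3.4375 cup) × 7/2 × 200 g/cup ≈ 2406 g
cocoa powder: 2 cup × 7/2 × 85 g/cup = 595 g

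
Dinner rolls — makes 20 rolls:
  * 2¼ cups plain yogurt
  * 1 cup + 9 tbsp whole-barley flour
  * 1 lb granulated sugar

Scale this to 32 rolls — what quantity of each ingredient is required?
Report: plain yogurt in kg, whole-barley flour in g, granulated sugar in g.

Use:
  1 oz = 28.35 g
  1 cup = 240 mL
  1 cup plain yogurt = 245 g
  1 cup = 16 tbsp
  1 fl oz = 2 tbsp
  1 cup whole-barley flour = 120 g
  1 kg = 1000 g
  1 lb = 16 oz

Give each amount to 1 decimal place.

Scaling factor: 32/20 = 8/5 = 1.6.
plain yogurt: 2.25 cup × 8/5 × 245 g/cup ÷ 1000 g/kg ≈ 0.9 kg
whole-barley flour: (1 cup + 9 tbsp = 1.5625 cup) × 8/5 × 120 g/cup = 300.0 g
granulated sugar: 1 lb × 8/5 × 16 oz/lb × 28.35 g/oz ≈ 725.8 g

plain yogurt: 0.9 kg; whole-barley flour: 300.0 g; granulated sugar: 725.8 g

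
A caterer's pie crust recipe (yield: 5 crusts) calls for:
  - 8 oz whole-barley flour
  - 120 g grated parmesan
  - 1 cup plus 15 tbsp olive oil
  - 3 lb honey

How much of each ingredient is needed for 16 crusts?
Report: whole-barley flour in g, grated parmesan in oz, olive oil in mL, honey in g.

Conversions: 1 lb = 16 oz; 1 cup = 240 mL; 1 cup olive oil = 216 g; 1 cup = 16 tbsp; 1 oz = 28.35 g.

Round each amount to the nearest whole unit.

Scaling factor: 16/5 = 3.2.
whole-barley flour: 8 oz × 16/5 × 28.35 g/oz ≈ 726 g
grated parmesan: 120 g × 16/5 ÷ 28.35 g/oz ≈ 14 oz
olive oil: (1 cup + 15 tbsp = 1.9375 cup) × 16/5 × 240 mL/cup = 1488 mL
honey: 3 lb × 16/5 × 16 oz/lb × 28.35 g/oz ≈ 4355 g

whole-barley flour: 726 g; grated parmesan: 14 oz; olive oil: 1488 mL; honey: 4355 g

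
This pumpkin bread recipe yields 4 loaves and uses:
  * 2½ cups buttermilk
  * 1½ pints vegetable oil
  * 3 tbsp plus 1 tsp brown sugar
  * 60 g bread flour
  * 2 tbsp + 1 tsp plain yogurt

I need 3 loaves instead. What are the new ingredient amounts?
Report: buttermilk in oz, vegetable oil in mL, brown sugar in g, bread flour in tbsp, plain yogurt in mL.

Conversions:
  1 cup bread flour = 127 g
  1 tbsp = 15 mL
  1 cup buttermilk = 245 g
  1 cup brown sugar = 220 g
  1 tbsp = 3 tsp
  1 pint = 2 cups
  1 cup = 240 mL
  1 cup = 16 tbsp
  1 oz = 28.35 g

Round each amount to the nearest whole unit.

buttermilk: 16 oz; vegetable oil: 540 mL; brown sugar: 34 g; bread flour: 6 tbsp; plain yogurt: 26 mL

Scaling factor: 3/4 = 0.75.
buttermilk: 2.5 cup × 3/4 × 245 g/cup ÷ 28.35 g/oz ≈ 16 oz
vegetable oil: 1.5 pint × 3/4 × 2 cup/pint × 240 mL/cup = 540 mL
brown sugar: (3 tbsp + 1 tsp = 10/3 tbsp) × 3/4 ÷ 16 tbsp/cup × 220 g/cup ≈ 34 g
bread flour: 60 g × 3/4 ÷ 127 g/cup × 16 tbsp/cup ≈ 6 tbsp
plain yogurt: (2 tbsp + 1 tsp = 7/3 tbsp) × 3/4 × 15 mL/tbsp ≈ 26 mL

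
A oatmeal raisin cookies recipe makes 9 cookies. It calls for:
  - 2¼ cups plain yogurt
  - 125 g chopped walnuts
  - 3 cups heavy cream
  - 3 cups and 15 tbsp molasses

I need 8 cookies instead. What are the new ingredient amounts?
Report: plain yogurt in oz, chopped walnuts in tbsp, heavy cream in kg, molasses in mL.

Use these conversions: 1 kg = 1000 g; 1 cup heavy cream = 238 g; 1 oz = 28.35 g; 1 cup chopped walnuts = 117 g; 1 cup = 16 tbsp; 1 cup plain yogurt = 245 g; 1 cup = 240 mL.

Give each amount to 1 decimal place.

plain yogurt: 17.3 oz; chopped walnuts: 15.2 tbsp; heavy cream: 0.6 kg; molasses: 840.0 mL

Scaling factor: 8/9.
plain yogurt: 2.25 cup × 8/9 × 245 g/cup ÷ 28.35 g/oz ≈ 17.3 oz
chopped walnuts: 125 g × 8/9 ÷ 117 g/cup × 16 tbsp/cup ≈ 15.2 tbsp
heavy cream: 3 cup × 8/9 × 238 g/cup ÷ 1000 g/kg ≈ 0.6 kg
molasses: (3 cup + 15 tbsp = 3.9375 cup) × 8/9 × 240 mL/cup = 840.0 mL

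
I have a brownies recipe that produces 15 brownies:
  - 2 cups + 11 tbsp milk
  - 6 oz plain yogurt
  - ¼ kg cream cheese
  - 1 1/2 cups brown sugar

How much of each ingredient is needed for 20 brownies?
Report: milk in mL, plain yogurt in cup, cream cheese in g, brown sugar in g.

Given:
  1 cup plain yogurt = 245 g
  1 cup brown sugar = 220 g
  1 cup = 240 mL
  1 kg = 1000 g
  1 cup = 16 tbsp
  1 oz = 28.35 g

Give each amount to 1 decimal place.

Scaling factor: 20/15 = 4/3.
milk: (2 cup + 11 tbsp = 2.6875 cup) × 4/3 × 240 mL/cup = 860.0 mL
plain yogurt: 6 oz × 4/3 × 28.35 g/oz ÷ 245 g/cup ≈ 0.9 cup
cream cheese: 0.25 kg × 4/3 × 1000 g/kg ≈ 333.3 g
brown sugar: 1.5 cup × 4/3 × 220 g/cup = 440.0 g

milk: 860.0 mL; plain yogurt: 0.9 cup; cream cheese: 333.3 g; brown sugar: 440.0 g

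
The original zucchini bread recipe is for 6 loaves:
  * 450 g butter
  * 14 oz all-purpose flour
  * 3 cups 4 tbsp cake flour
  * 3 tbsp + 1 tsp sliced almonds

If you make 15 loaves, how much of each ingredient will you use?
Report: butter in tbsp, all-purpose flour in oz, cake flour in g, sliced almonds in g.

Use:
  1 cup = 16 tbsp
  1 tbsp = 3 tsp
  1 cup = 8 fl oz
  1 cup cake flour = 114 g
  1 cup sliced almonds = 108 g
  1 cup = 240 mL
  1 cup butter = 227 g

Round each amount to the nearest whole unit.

Scaling factor: 15/6 = 5/2 = 2.5.
butter: 450 g × 5/2 ÷ 227 g/cup × 16 tbsp/cup ≈ 79 tbsp
all-purpose flour: 14 oz × 5/2 = 35 oz
cake flour: (3 cup + 4 tbsp = 3.25 cup) × 5/2 × 114 g/cup ≈ 926 g
sliced almonds: (3 tbsp + 1 tsp = 10/3 tbsp) × 5/2 ÷ 16 tbsp/cup × 108 g/cup ≈ 56 g

butter: 79 tbsp; all-purpose flour: 35 oz; cake flour: 926 g; sliced almonds: 56 g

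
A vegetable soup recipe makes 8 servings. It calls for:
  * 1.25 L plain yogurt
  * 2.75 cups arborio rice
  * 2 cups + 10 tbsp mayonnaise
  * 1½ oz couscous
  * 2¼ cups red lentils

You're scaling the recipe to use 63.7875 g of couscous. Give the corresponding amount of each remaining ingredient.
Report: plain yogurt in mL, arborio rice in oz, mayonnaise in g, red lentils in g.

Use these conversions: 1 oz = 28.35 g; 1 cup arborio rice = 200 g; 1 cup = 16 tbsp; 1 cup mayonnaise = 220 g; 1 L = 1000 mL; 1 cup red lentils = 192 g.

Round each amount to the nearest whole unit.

The original recipe has 42.525 g of couscous, so the scaling factor is 63.7875 ÷ 42.525 = 3/2 = 1.5.
plain yogurt: 1.25 L × 3/2 × 1000 mL/L = 1875 mL
arborio rice: 2.75 cup × 3/2 × 200 g/cup ÷ 28.35 g/oz ≈ 29 oz
mayonnaise: (2 cup + 10 tbsp = 2.625 cup) × 3/2 × 220 g/cup ≈ 866 g
red lentils: 2.25 cup × 3/2 × 192 g/cup = 648 g

plain yogurt: 1875 mL; arborio rice: 29 oz; mayonnaise: 866 g; red lentils: 648 g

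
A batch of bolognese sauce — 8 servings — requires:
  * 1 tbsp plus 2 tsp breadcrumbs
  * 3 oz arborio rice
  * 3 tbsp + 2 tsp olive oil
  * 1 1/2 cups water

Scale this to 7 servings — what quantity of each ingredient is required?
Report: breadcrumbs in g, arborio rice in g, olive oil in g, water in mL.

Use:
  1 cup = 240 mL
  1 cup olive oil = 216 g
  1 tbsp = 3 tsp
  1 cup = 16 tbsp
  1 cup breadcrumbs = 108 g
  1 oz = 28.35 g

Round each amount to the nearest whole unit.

Scaling factor: 7/8 = 0.875.
breadcrumbs: (1 tbsp + 2 tsp = 5/3 tbsp) × 7/8 ÷ 16 tbsp/cup × 108 g/cup ≈ 10 g
arborio rice: 3 oz × 7/8 × 28.35 g/oz ≈ 74 g
olive oil: (3 tbsp + 2 tsp = 11/3 tbsp) × 7/8 ÷ 16 tbsp/cup × 216 g/cup ≈ 43 g
water: 1.5 cup × 7/8 × 240 mL/cup = 315 mL

breadcrumbs: 10 g; arborio rice: 74 g; olive oil: 43 g; water: 315 mL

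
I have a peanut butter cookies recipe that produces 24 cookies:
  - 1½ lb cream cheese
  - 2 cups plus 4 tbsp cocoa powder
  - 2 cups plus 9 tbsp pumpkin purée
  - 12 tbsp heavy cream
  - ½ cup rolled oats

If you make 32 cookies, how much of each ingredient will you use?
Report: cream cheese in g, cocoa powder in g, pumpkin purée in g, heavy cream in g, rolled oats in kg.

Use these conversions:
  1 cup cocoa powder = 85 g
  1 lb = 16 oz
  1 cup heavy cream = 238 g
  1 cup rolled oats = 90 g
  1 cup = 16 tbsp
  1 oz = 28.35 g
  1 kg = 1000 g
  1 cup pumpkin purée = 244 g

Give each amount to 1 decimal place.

cream cheese: 907.2 g; cocoa powder: 255.0 g; pumpkin purée: 833.7 g; heavy cream: 238.0 g; rolled oats: 0.1 kg

Scaling factor: 32/24 = 4/3.
cream cheese: 1.5 lb × 4/3 × 16 oz/lb × 28.35 g/oz = 907.2 g
cocoa powder: (2 cup + 4 tbsp = 2.25 cup) × 4/3 × 85 g/cup = 255.0 g
pumpkin purée: (2 cup + 9 tbsp = 2.5625 cup) × 4/3 × 244 g/cup ≈ 833.7 g
heavy cream: 12 tbsp × 4/3 ÷ 16 tbsp/cup × 238 g/cup = 238.0 g
rolled oats: 0.5 cup × 4/3 × 90 g/cup ÷ 1000 g/kg ≈ 0.1 kg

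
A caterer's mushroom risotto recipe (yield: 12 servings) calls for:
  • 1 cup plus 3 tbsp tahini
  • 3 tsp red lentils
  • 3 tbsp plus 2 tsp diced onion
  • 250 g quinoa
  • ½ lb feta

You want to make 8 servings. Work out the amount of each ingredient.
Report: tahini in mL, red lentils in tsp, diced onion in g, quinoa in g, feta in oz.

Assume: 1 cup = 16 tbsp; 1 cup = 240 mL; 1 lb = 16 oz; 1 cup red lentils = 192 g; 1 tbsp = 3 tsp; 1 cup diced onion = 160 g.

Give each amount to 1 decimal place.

tahini: 190.0 mL; red lentils: 2.0 tsp; diced onion: 24.4 g; quinoa: 166.7 g; feta: 5.3 oz

Scaling factor: 8/12 = 2/3.
tahini: (1 cup + 3 tbsp = 1.1875 cup) × 2/3 × 240 mL/cup = 190.0 mL
red lentils: 3 tsp × 2/3 = 2.0 tsp
diced onion: (3 tbsp + 2 tsp = 11/3 tbsp) × 2/3 ÷ 16 tbsp/cup × 160 g/cup ≈ 24.4 g
quinoa: 250 g × 2/3 ≈ 166.7 g
feta: 0.5 lb × 2/3 × 16 oz/lb ≈ 5.3 oz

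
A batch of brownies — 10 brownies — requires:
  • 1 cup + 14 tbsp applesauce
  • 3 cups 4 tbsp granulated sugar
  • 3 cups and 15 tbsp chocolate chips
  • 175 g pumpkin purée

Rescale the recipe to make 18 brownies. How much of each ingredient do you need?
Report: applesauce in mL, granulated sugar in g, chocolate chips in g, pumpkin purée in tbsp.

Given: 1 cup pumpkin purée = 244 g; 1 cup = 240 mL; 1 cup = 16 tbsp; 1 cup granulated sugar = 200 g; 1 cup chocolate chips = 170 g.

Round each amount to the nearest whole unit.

Scaling factor: 18/10 = 9/5 = 1.8.
applesauce: (1 cup + 14 tbsp = 1.875 cup) × 9/5 × 240 mL/cup = 810 mL
granulated sugar: (3 cup + 4 tbsp = 3.25 cup) × 9/5 × 200 g/cup = 1170 g
chocolate chips: (3 cup + 15 tbsp = 3.9375 cup) × 9/5 × 170 g/cup ≈ 1205 g
pumpkin purée: 175 g × 9/5 ÷ 244 g/cup × 16 tbsp/cup ≈ 21 tbsp

applesauce: 810 mL; granulated sugar: 1170 g; chocolate chips: 1205 g; pumpkin purée: 21 tbsp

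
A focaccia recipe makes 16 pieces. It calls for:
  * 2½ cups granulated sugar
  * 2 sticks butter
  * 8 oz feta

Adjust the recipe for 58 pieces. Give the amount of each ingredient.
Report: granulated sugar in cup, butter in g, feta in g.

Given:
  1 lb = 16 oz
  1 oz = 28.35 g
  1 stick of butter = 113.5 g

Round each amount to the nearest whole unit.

Scaling factor: 58/16 = 29/8 = 3.625.
granulated sugar: 2.5 cup × 29/8 ≈ 9 cup
butter: 2 stick × 29/8 × 113.5 g/stick ≈ 823 g
feta: 8 oz × 29/8 × 28.35 g/oz ≈ 822 g

granulated sugar: 9 cup; butter: 823 g; feta: 822 g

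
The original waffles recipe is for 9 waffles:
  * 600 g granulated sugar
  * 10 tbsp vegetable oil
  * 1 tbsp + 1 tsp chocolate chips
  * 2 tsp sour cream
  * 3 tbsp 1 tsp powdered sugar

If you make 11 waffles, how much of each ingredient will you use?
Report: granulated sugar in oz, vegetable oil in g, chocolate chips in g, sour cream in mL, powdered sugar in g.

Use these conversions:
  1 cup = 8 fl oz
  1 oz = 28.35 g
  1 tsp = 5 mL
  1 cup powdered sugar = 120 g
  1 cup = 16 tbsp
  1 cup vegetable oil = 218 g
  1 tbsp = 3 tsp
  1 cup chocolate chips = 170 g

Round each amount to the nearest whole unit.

Scaling factor: 11/9.
granulated sugar: 600 g × 11/9 ÷ 28.35 g/oz ≈ 26 oz
vegetable oil: 10 tbsp × 11/9 ÷ 16 tbsp/cup × 218 g/cup ≈ 167 g
chocolate chips: (1 tbsp + 1 tsp = 4/3 tbsp) × 11/9 ÷ 16 tbsp/cup × 170 g/cup ≈ 17 g
sour cream: 2 tsp × 11/9 × 5 mL/tsp ≈ 12 mL
powdered sugar: (3 tbsp + 1 tsp = 10/3 tbsp) × 11/9 ÷ 16 tbsp/cup × 120 g/cup ≈ 31 g

granulated sugar: 26 oz; vegetable oil: 167 g; chocolate chips: 17 g; sour cream: 12 mL; powdered sugar: 31 g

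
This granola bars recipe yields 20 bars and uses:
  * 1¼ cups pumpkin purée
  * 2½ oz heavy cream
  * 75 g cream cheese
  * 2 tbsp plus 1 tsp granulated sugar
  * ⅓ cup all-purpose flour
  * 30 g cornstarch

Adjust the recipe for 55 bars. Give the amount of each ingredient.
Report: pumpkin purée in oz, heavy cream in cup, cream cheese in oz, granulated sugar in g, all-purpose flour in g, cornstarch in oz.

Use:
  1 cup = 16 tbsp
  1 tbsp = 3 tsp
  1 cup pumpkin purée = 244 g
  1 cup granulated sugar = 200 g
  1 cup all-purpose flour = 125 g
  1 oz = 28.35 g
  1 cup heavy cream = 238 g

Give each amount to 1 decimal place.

pumpkin purée: 29.6 oz; heavy cream: 0.8 cup; cream cheese: 7.3 oz; granulated sugar: 80.2 g; all-purpose flour: 114.6 g; cornstarch: 2.9 oz

Scaling factor: 55/20 = 11/4 = 2.75.
pumpkin purée: 1.25 cup × 11/4 × 244 g/cup ÷ 28.35 g/oz ≈ 29.6 oz
heavy cream: 2.5 oz × 11/4 × 28.35 g/oz ÷ 238 g/cup ≈ 0.8 cup
cream cheese: 75 g × 11/4 ÷ 28.35 g/oz ≈ 7.3 oz
granulated sugar: (2 tbsp + 1 tsp = 7/3 tbsp) × 11/4 ÷ 16 tbsp/cup × 200 g/cup ≈ 80.2 g
all-purpose flour: 1/3 cup × 11/4 × 125 g/cup ≈ 114.6 g
cornstarch: 30 g × 11/4 ÷ 28.35 g/oz ≈ 2.9 oz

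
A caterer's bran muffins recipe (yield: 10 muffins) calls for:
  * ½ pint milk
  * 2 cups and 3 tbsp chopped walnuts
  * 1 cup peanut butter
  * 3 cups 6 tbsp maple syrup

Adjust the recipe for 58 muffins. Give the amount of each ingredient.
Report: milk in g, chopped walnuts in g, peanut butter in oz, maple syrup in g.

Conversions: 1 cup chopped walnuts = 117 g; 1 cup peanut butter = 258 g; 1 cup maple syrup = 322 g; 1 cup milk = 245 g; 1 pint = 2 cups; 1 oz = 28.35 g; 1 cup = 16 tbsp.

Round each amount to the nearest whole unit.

milk: 1421 g; chopped walnuts: 1484 g; peanut butter: 53 oz; maple syrup: 6303 g

Scaling factor: 58/10 = 29/5 = 5.8.
milk: 0.5 pint × 29/5 × 2 cup/pint × 245 g/cup = 1421 g
chopped walnuts: (2 cup + 3 tbsp = 2.1875 cup) × 29/5 × 117 g/cup ≈ 1484 g
peanut butter: 1 cup × 29/5 × 258 g/cup ÷ 28.35 g/oz ≈ 53 oz
maple syrup: (3 cup + 6 tbsp = 3.375 cup) × 29/5 × 322 g/cup ≈ 6303 g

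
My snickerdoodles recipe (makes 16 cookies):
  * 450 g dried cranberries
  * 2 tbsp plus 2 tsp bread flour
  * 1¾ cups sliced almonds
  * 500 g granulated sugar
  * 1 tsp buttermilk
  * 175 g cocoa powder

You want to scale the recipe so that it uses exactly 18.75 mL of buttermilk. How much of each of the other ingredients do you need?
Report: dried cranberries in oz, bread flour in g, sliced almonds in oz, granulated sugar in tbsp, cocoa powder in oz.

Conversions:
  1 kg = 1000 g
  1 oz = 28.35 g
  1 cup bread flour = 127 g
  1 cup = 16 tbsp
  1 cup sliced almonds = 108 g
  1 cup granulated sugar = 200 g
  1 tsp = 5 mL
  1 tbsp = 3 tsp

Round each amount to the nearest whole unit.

The original recipe has 5 mL of buttermilk, so the scaling factor is 18.75 ÷ 5 = 15/4 = 3.75.
dried cranberries: 450 g × 15/4 ÷ 28.35 g/oz ≈ 60 oz
bread flour: (2 tbsp + 2 tsp = 8/3 tbsp) × 15/4 ÷ 16 tbsp/cup × 127 g/cup ≈ 79 g
sliced almonds: 1.75 cup × 15/4 × 108 g/cup ÷ 28.35 g/oz = 25 oz
granulated sugar: 500 g × 15/4 ÷ 200 g/cup × 16 tbsp/cup = 150 tbsp
cocoa powder: 175 g × 15/4 ÷ 28.35 g/oz ≈ 23 oz

dried cranberries: 60 oz; bread flour: 79 g; sliced almonds: 25 oz; granulated sugar: 150 tbsp; cocoa powder: 23 oz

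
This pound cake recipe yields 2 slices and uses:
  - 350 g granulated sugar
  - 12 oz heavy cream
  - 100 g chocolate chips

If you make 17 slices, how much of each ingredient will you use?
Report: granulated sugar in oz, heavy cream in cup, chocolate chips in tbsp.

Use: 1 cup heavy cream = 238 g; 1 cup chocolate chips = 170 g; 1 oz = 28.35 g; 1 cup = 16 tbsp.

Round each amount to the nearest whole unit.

Scaling factor: 17/2 = 8.5.
granulated sugar: 350 g × 17/2 ÷ 28.35 g/oz ≈ 105 oz
heavy cream: 12 oz × 17/2 × 28.35 g/oz ÷ 238 g/cup ≈ 12 cup
chocolate chips: 100 g × 17/2 ÷ 170 g/cup × 16 tbsp/cup = 80 tbsp

granulated sugar: 105 oz; heavy cream: 12 cup; chocolate chips: 80 tbsp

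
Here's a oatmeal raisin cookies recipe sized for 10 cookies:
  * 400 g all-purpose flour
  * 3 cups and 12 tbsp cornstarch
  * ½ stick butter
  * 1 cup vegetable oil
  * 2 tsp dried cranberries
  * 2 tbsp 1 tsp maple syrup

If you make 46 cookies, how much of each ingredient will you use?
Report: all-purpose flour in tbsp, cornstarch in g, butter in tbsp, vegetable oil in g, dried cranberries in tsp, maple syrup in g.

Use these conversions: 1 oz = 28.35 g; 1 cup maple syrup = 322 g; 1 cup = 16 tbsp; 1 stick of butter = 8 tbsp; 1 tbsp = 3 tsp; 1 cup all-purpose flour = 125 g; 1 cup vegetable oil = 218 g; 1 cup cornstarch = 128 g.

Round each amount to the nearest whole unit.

all-purpose flour: 236 tbsp; cornstarch: 2208 g; butter: 18 tbsp; vegetable oil: 1003 g; dried cranberries: 9 tsp; maple syrup: 216 g

Scaling factor: 46/10 = 23/5 = 4.6.
all-purpose flour: 400 g × 23/5 ÷ 125 g/cup × 16 tbsp/cup ≈ 236 tbsp
cornstarch: (3 cup + 12 tbsp = 3.75 cup) × 23/5 × 128 g/cup = 2208 g
butter: 0.5 stick × 23/5 × 8 tbsp/stick ≈ 18 tbsp
vegetable oil: 1 cup × 23/5 × 218 g/cup ≈ 1003 g
dried cranberries: 2 tsp × 23/5 ≈ 9 tsp
maple syrup: (2 tbsp + 1 tsp = 7/3 tbsp) × 23/5 ÷ 16 tbsp/cup × 322 g/cup ≈ 216 g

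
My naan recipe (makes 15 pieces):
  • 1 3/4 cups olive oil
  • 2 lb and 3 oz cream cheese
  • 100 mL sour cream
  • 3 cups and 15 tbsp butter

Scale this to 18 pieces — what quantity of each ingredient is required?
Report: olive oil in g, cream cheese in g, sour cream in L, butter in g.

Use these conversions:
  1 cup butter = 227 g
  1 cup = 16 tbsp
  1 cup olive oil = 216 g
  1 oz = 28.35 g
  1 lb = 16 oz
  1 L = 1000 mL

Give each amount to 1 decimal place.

Scaling factor: 18/15 = 6/5 = 1.2.
olive oil: 1.75 cup × 6/5 × 216 g/cup = 453.6 g
cream cheese: (2 lb + 3 oz = 2.1875 lb) × 6/5 × 16 oz/lb × 28.35 g/oz = 1190.7 g
sour cream: 100 mL × 6/5 ÷ 1000 mL/L ≈ 0.1 L
butter: (3 cup + 15 tbsp = 3.9375 cup) × 6/5 × 227 g/cup ≈ 1072.6 g

olive oil: 453.6 g; cream cheese: 1190.7 g; sour cream: 0.1 L; butter: 1072.6 g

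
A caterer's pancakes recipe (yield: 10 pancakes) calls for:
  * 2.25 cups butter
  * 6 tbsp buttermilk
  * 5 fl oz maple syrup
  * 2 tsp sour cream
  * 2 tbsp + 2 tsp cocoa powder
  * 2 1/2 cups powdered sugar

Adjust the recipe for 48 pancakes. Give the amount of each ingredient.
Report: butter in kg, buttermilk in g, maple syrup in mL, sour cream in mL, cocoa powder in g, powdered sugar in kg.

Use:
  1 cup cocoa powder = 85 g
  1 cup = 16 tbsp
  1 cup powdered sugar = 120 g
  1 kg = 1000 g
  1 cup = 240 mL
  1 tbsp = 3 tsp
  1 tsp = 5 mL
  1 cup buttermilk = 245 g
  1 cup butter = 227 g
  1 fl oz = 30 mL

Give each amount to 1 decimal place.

butter: 2.5 kg; buttermilk: 441.0 g; maple syrup: 720.0 mL; sour cream: 48.0 mL; cocoa powder: 68.0 g; powdered sugar: 1.4 kg

Scaling factor: 48/10 = 24/5 = 4.8.
butter: 2.25 cup × 24/5 × 227 g/cup ÷ 1000 g/kg ≈ 2.5 kg
buttermilk: 6 tbsp × 24/5 ÷ 16 tbsp/cup × 245 g/cup = 441.0 g
maple syrup: 5 fl oz × 24/5 × 30 mL/fl oz = 720.0 mL
sour cream: 2 tsp × 24/5 × 5 mL/tsp = 48.0 mL
cocoa powder: (2 tbsp + 2 tsp = 8/3 tbsp) × 24/5 ÷ 16 tbsp/cup × 85 g/cup = 68.0 g
powdered sugar: 2.5 cup × 24/5 × 120 g/cup ÷ 1000 g/kg ≈ 1.4 kg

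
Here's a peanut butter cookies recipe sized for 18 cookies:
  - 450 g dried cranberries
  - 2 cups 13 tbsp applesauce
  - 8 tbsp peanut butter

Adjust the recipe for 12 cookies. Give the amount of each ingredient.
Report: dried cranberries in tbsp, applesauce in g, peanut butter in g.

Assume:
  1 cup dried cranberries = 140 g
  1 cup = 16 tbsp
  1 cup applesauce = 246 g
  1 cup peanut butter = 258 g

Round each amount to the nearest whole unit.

dried cranberries: 34 tbsp; applesauce: 461 g; peanut butter: 86 g

Scaling factor: 12/18 = 2/3.
dried cranberries: 450 g × 2/3 ÷ 140 g/cup × 16 tbsp/cup ≈ 34 tbsp
applesauce: (2 cup + 13 tbsp = 2.8125 cup) × 2/3 × 246 g/cup ≈ 461 g
peanut butter: 8 tbsp × 2/3 ÷ 16 tbsp/cup × 258 g/cup = 86 g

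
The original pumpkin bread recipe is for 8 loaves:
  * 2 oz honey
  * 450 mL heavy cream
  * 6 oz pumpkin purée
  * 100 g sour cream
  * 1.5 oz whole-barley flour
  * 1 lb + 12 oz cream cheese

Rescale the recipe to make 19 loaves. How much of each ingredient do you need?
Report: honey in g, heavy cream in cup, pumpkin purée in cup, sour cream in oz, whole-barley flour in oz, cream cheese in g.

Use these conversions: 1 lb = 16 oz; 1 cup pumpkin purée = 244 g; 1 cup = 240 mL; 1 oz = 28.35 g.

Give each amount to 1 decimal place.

honey: 134.7 g; heavy cream: 4.5 cup; pumpkin purée: 1.7 cup; sour cream: 8.4 oz; whole-barley flour: 3.6 oz; cream cheese: 1885.3 g

Scaling factor: 19/8 = 2.375.
honey: 2 oz × 19/8 × 28.35 g/oz ≈ 134.7 g
heavy cream: 450 mL × 19/8 ÷ 240 mL/cup ≈ 4.5 cup
pumpkin purée: 6 oz × 19/8 × 28.35 g/oz ÷ 244 g/cup ≈ 1.7 cup
sour cream: 100 g × 19/8 ÷ 28.35 g/oz ≈ 8.4 oz
whole-barley flour: 1.5 oz × 19/8 ≈ 3.6 oz
cream cheese: (1 lb + 12 oz = 1.75 lb) × 19/8 × 16 oz/lb × 28.35 g/oz ≈ 1885.3 g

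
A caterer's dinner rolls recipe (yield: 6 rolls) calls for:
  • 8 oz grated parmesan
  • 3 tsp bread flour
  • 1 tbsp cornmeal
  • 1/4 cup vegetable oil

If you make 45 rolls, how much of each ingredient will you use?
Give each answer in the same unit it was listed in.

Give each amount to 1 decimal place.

grated parmesan: 60.0 oz; bread flour: 22.5 tsp; cornmeal: 7.5 tbsp; vegetable oil: 1.9 cup

Scaling factor: 45/6 = 15/2 = 7.5.
grated parmesan: 8 oz × 15/2 = 60.0 oz
bread flour: 3 tsp × 15/2 = 22.5 tsp
cornmeal: 1 tbsp × 15/2 = 7.5 tbsp
vegetable oil: 0.25 cup × 15/2 ≈ 1.9 cup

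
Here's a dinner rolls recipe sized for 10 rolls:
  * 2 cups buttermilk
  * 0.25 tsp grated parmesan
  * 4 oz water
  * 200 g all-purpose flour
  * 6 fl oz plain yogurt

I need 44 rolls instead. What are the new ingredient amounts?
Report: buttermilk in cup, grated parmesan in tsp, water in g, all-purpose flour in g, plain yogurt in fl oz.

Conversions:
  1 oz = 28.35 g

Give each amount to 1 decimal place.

Scaling factor: 44/10 = 22/5 = 4.4.
buttermilk: 2 cup × 22/5 = 8.8 cup
grated parmesan: 0.25 tsp × 22/5 = 1.1 tsp
water: 4 oz × 22/5 × 28.35 g/oz ≈ 499.0 g
all-purpose flour: 200 g × 22/5 = 880.0 g
plain yogurt: 6 fl oz × 22/5 = 26.4 fl oz

buttermilk: 8.8 cup; grated parmesan: 1.1 tsp; water: 499.0 g; all-purpose flour: 880.0 g; plain yogurt: 26.4 fl oz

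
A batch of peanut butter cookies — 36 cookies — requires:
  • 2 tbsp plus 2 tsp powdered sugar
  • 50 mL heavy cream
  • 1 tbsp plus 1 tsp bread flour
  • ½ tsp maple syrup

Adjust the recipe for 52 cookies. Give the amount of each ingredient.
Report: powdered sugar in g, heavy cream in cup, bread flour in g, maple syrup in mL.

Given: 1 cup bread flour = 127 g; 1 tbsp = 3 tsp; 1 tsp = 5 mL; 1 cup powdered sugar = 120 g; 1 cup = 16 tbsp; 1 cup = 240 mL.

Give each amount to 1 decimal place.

Scaling factor: 52/36 = 13/9.
powdered sugar: (2 tbsp + 2 tsp = 8/3 tbsp) × 13/9 ÷ 16 tbsp/cup × 120 g/cup ≈ 28.9 g
heavy cream: 50 mL × 13/9 ÷ 240 mL/cup ≈ 0.3 cup
bread flour: (1 tbsp + 1 tsp = 4/3 tbsp) × 13/9 ÷ 16 tbsp/cup × 127 g/cup ≈ 15.3 g
maple syrup: 0.5 tsp × 13/9 × 5 mL/tsp ≈ 3.6 mL

powdered sugar: 28.9 g; heavy cream: 0.3 cup; bread flour: 15.3 g; maple syrup: 3.6 mL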